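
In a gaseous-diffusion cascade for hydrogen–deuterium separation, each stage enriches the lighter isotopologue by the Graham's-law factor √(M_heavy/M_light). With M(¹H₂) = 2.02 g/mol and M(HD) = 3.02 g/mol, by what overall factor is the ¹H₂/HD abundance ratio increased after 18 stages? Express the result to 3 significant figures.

The single-stage factor is √(M_heavy/M_light), so 18 stages give [√(3.02/2.02)]^18 = (3.02/2.02)^(18/2).
= 1.49505^9 = 37.3.

37.3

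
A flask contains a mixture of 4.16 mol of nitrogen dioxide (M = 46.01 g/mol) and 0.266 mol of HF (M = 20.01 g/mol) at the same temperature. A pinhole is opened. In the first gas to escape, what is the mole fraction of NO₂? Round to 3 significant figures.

Rate_i ∝ x_i/√M_i (Graham's law weighted by mole fraction), so the effusate composition follows n_i/√M_i.
x_NO₂(eff) = (n_NO₂/√M_NO₂) / (n_NO₂/√M_NO₂ + n_HF/√M_HF)
= (4.16/√46.01) / (4.16/√46.01 + 0.266/√20.01) = 0.6133/(0.6133 + 0.05946) = 0.912.

0.912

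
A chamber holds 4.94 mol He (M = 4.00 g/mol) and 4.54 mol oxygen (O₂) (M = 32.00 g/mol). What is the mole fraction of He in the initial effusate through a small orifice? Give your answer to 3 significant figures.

Effusion rate of each component ∝ n_i/√M_i (partial pressure × 1/√M).
Mole fraction of He in the effusate = (n_He/√M_He) / (n_He/√M_He + n_O₂/√M_O₂)
= (4.94/√4.00) / (4.94/√4.00 + 4.54/√32.00) = 2.470/(2.470 + 0.8026) = 0.755.

0.755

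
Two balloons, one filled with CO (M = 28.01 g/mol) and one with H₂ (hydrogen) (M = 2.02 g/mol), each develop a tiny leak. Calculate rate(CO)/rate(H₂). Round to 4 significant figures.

Graham's law gives rate_CO/rate_H₂ = √(M_H₂/M_CO) = √(2.02/28.01) = √0.07212 = 0.2685.

0.2685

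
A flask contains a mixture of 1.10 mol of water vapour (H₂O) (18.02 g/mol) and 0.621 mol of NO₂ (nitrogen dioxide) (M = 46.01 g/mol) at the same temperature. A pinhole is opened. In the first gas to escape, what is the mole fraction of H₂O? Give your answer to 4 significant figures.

Each component's effusion rate ∝ (its partial pressure)·(1/√M) ∝ n_i/√M_i.
x_H₂O(eff) = (n_H₂O/√M_H₂O) / (n_H₂O/√M_H₂O + n_NO₂/√M_NO₂)
= (1.10/√18.02) / (1.10/√18.02 + 0.621/√46.01) = 0.2591/(0.2591 + 0.09155) = 0.7389.

0.7389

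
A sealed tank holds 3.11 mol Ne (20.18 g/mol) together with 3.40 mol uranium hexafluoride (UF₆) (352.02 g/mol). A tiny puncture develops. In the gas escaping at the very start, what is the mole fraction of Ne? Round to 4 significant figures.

Rate_i ∝ x_i/√M_i (Graham's law weighted by mole fraction), so the effusate composition follows n_i/√M_i.
So x_Ne in the escaping gas = (n_Ne/√M_Ne) / Σ(n_i/√M_i)
= (3.11/√20.18) / (3.11/√20.18 + 3.40/√352.02) = 0.6923/(0.6923 + 0.1812) = 0.7925.

0.7925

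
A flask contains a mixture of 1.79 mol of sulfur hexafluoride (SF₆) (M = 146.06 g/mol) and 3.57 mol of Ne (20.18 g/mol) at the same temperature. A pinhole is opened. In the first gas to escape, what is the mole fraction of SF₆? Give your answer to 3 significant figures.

Rate_i ∝ x_i/√M_i (Graham's law weighted by mole fraction), so the effusate composition follows n_i/√M_i.
x_SF₆(eff) = (n_SF₆/√M_SF₆) / (n_SF₆/√M_SF₆ + n_Ne/√M_Ne)
= (1.79/√146.06) / (1.79/√146.06 + 3.57/√20.18) = 0.1481/(0.1481 + 0.7947) = 0.157.

0.157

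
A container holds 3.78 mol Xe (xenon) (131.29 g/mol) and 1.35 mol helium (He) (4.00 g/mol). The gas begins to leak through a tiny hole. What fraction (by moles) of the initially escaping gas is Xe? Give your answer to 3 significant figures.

Effusion rate of each component ∝ n_i/√M_i (partial pressure × 1/√M).
Mole fraction of Xe in the effusate = (n_Xe/√M_Xe) / (n_Xe/√M_Xe + n_He/√M_He)
= (3.78/√131.29) / (3.78/√131.29 + 1.35/√4.00) = 0.3299/(0.3299 + 0.6750) = 0.328.

0.328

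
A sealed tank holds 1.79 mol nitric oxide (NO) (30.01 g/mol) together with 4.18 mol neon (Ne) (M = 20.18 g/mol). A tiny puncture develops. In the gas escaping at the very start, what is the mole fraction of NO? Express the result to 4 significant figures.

0.2599

Rate_i ∝ x_i/√M_i (Graham's law weighted by mole fraction), so the effusate composition follows n_i/√M_i.
Mole fraction of NO in the effusate = (n_NO/√M_NO) / (n_NO/√M_NO + n_Ne/√M_Ne)
= (1.79/√30.01) / (1.79/√30.01 + 4.18/√20.18) = 0.3268/(0.3268 + 0.9305) = 0.2599.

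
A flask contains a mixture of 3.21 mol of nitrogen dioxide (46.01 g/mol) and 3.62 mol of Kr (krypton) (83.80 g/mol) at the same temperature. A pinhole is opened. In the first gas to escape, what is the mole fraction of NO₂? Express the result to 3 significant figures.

The effusion rate of species i is ∝ p_i/√M_i ∝ n_i/√M_i.
Mole fraction of NO₂ in the effusate = (n_NO₂/√M_NO₂) / (n_NO₂/√M_NO₂ + n_Kr/√M_Kr)
= (3.21/√46.01) / (3.21/√46.01 + 3.62/√83.80) = 0.4732/(0.4732 + 0.3954) = 0.545.

0.545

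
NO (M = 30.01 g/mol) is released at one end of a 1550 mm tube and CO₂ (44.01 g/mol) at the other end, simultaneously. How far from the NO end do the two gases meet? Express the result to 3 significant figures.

Distances travelled in equal time are proportional to diffusion rates, so d_NO/d_CO₂ = √(M_CO₂/M_NO) = √(44.01/30.01) = 1.211.
With d_NO + d_CO₂ = 1550 mm, d_CO₂ = 1550/(1 + 1.211) = 701.0 mm.
d_NO = 1550 − 701.0 = 849 mm.

849 mm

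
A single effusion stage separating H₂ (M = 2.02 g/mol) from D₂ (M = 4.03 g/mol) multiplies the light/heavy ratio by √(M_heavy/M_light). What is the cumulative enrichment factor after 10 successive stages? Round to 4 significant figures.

The single-stage factor is √(M_heavy/M_light), so 10 stages give [√(4.03/2.02)]^10 = (4.03/2.02)^(10/2).
= 1.99505^5 = 31.61.

31.61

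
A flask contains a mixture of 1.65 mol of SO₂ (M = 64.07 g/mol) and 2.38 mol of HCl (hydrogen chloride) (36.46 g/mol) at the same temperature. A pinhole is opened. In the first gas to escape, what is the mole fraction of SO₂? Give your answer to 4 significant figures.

0.3434

Effusion rate of each component ∝ n_i/√M_i (partial pressure × 1/√M).
x_SO₂(eff) = (n_SO₂/√M_SO₂) / (n_SO₂/√M_SO₂ + n_HCl/√M_HCl)
= (1.65/√64.07) / (1.65/√64.07 + 2.38/√36.46) = 0.2061/(0.2061 + 0.3942) = 0.3434.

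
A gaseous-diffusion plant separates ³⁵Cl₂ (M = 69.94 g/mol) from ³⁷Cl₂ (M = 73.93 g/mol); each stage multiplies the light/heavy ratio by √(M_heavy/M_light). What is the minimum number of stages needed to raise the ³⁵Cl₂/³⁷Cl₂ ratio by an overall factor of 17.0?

Per stage α = (73.93/69.94)^(1/2) = 1.05705^0.5, giving ln α = 0.02774.
Need α^N ≥ 17.0 ⇒ N ≥ ln(17.0) / ln α = 2.833 / 0.02774 = 102.13.
Rounding up, N = 103 stages.

103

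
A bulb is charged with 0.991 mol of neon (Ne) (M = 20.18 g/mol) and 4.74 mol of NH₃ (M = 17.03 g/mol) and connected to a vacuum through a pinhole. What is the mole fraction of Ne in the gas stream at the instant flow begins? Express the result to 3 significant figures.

0.161

Effusion rate of each component ∝ n_i/√M_i (partial pressure × 1/√M).
x_Ne(eff) = (n_Ne/√M_Ne) / (n_Ne/√M_Ne + n_NH₃/√M_NH₃)
= (0.991/√20.18) / (0.991/√20.18 + 4.74/√17.03) = 0.2206/(0.2206 + 1.149) = 0.161.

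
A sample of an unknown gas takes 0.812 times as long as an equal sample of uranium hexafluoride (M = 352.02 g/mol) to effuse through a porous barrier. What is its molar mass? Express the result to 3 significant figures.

By Graham's law, t_X/t_UF₆ = √(M_X/M_UF₆).
0.812 = √(M_X/352.02)
M_X = 352.02 × 0.812² = 352.02 × 0.6593 = 232 g/mol

232 g/mol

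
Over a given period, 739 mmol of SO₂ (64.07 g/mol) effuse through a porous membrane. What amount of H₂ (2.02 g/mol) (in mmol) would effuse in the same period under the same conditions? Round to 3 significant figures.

By Graham's law, rate_H₂/rate_SO₂ = √(M_SO₂/M_H₂) = √(64.07/2.02) = √31.72 = 5.632.
So the amount for H₂ is 739 × 5.632 = 4160 mmol.

4160 mmol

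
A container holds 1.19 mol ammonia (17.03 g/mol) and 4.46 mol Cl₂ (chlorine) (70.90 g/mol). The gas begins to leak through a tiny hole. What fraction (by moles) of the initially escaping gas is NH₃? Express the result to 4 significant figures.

Rate_i ∝ x_i/√M_i (Graham's law weighted by mole fraction), so the effusate composition follows n_i/√M_i.
x_NH₃(eff) = (n_NH₃/√M_NH₃) / (n_NH₃/√M_NH₃ + n_Cl₂/√M_Cl₂)
= (1.19/√17.03) / (1.19/√17.03 + 4.46/√70.90) = 0.2884/(0.2884 + 0.5297) = 0.3525.

0.3525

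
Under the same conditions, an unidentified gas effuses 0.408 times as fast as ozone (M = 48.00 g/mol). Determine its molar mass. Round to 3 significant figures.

288 g/mol

Using Graham's law: rate_X/rate_O₃ = √(M_O₃/M_X).
0.408 = √(48.00/M_X)
M_X = 48.00 / 0.408² = 48.00 / 0.1665 = 288 g/mol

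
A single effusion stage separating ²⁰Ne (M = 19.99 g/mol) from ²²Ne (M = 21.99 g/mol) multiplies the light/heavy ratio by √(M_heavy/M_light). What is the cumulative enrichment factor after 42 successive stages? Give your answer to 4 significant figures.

Overall factor = α^42 with α = √(21.99/19.99), i.e. (21.99/19.99)^(42/2).
= 1.10005^21 = 7.407.

7.407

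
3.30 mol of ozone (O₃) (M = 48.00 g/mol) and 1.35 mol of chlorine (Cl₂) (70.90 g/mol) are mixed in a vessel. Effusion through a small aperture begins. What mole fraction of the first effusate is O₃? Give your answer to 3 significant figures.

Effusion rate of each component ∝ n_i/√M_i (partial pressure × 1/√M).
Mole fraction of O₃ in the effusate = (n_O₃/√M_O₃) / (n_O₃/√M_O₃ + n_Cl₂/√M_Cl₂)
= (3.30/√48.00) / (3.30/√48.00 + 1.35/√70.90) = 0.4763/(0.4763 + 0.1603) = 0.748.

0.748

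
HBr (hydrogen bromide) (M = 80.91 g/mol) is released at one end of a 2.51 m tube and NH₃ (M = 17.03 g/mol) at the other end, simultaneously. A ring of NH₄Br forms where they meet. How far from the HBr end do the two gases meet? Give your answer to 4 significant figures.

The fronts meet when d_HBr + d_NH₃ = L with d_HBr/d_NH₃ = √(M_NH₃/M_HBr) (Graham's law). Here √(M_NH₃/M_HBr) = √(17.03/80.91) = 0.4588.
With d_HBr + d_NH₃ = 2.51 m, d_NH₃ = 2.51/(1 + 0.4588) = 1.721 m.
d_HBr = 2.51 − 1.721 = 0.7894 m.

0.7894 m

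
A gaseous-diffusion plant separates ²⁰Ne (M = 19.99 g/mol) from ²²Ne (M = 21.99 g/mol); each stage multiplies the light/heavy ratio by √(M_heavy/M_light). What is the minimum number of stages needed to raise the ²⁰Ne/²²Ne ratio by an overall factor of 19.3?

Per stage α = (21.99/19.99)^(1/2) = 1.10005^0.5, giving ln α = 0.04768.
Need α^N ≥ 19.3 ⇒ N ≥ ln(19.3) / ln α = 2.960 / 0.04768 = 62.09.
Rounding up, N = 63 stages.

63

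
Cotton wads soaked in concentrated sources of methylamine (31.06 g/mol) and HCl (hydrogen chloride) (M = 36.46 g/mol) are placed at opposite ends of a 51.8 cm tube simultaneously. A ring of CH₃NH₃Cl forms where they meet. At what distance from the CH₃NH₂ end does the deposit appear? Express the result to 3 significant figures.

Distances travelled in equal time are proportional to diffusion rates, so d_CH₃NH₂/d_HCl = √(M_HCl/M_CH₃NH₂) = √(36.46/31.06) = 1.083.
With d_CH₃NH₂ + d_HCl = 51.8 cm, d_HCl = 51.8/(1 + 1.083) = 24.86 cm.
d_CH₃NH₂ = 51.8 − 24.86 = 26.9 cm.

26.9 cm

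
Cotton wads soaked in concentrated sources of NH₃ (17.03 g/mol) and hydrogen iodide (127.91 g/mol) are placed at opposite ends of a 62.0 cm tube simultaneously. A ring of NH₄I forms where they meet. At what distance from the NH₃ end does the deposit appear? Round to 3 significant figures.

45.4 cm

Graham's law gives d_NH₃/d_HI = rate_NH₃/rate_HI = √(M_HI/M_NH₃) = √(127.91/17.03) = 2.741.
With d_NH₃ + d_HI = 62.0 cm, d_HI = 62.0/(1 + 2.741) = 16.57 cm.
d_NH₃ = 62.0 − 16.57 = 45.4 cm.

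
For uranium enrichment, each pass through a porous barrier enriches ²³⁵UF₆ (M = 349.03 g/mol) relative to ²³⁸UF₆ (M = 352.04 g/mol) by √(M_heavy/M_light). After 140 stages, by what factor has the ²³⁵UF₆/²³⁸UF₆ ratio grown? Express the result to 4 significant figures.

Overall factor = α^140 with α = √(352.04/349.03), i.e. (352.04/349.03)^(140/2).
= 1.00862^70 = 1.824.

1.824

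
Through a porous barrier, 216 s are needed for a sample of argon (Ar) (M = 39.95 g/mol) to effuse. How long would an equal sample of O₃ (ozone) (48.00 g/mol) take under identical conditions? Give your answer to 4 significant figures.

Using Graham's law: t_O₃/t_Ar = √(M_O₃/M_Ar) = √(48.00/39.95) = √1.202 = 1.096.
So the time for O₃ is 216 × 1.096 = 236.8 s.

236.8 s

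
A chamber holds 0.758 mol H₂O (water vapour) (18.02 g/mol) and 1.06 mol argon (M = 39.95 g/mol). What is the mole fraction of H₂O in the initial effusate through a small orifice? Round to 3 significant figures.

Rate_i ∝ x_i/√M_i (Graham's law weighted by mole fraction), so the effusate composition follows n_i/√M_i.
x_H₂O(eff) = (n_H₂O/√M_H₂O) / (n_H₂O/√M_H₂O + n_Ar/√M_Ar)
= (0.758/√18.02) / (0.758/√18.02 + 1.06/√39.95) = 0.1786/(0.1786 + 0.1677) = 0.516.

0.516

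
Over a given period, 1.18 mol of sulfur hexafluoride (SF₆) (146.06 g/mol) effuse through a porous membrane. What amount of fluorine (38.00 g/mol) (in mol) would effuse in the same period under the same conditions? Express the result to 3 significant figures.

2.31 mol

Since effusion rate ∝ 1/√M, rate_F₂/rate_SF₆ = √(M_SF₆/M_F₂) = √(146.06/38.00) = √3.844 = 1.961.
So the amount for F₂ is 1.18 × 1.961 = 2.31 mol.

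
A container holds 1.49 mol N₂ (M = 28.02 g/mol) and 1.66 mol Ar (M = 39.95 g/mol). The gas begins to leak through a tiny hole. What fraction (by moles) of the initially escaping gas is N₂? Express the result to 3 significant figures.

Effusion rate of each component ∝ n_i/√M_i (partial pressure × 1/√M).
x_N₂(eff) = (n_N₂/√M_N₂) / (n_N₂/√M_N₂ + n_Ar/√M_Ar)
= (1.49/√28.02) / (1.49/√28.02 + 1.66/√39.95) = 0.2815/(0.2815 + 0.2626) = 0.517.

0.517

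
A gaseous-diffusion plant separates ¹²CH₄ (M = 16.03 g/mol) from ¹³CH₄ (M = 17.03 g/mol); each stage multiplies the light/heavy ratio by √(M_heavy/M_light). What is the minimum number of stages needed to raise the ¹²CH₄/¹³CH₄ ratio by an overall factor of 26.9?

With α = √(17.03/16.03) per stage, ln α = ½ ln(1.06238) = 0.03026.
Need α^N ≥ 26.9 ⇒ N ≥ ln(26.9) / ln α = 3.292 / 0.03026 = 108.80.
Minimum whole number of stages: N = 109.

109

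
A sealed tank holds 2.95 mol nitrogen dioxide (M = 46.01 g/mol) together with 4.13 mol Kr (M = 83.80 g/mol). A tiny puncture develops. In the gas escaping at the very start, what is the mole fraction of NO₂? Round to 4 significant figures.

Each component's effusion rate ∝ (its partial pressure)·(1/√M) ∝ n_i/√M_i.
So x_NO₂ in the escaping gas = (n_NO₂/√M_NO₂) / Σ(n_i/√M_i)
= (2.95/√46.01) / (2.95/√46.01 + 4.13/√83.80) = 0.4349/(0.4349 + 0.4512) = 0.4908.

0.4908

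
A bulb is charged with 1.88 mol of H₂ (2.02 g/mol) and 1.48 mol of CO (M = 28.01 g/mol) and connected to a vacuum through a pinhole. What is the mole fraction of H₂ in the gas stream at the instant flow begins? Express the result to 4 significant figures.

Each component's effusion rate ∝ (its partial pressure)·(1/√M) ∝ n_i/√M_i.
x_H₂(eff) = (n_H₂/√M_H₂) / (n_H₂/√M_H₂ + n_CO/√M_CO)
= (1.88/√2.02) / (1.88/√2.02 + 1.48/√28.01) = 1.323/(1.323 + 0.2796) = 0.8255.

0.8255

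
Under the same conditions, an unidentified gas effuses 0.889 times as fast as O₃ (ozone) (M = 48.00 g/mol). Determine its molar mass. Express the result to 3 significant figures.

60.7 g/mol

Using Graham's law: rate_X/rate_O₃ = √(M_O₃/M_X).
0.889 = √(48.00/M_X)
M_X = 48.00 / 0.889² = 48.00 / 0.7903 = 60.7 g/mol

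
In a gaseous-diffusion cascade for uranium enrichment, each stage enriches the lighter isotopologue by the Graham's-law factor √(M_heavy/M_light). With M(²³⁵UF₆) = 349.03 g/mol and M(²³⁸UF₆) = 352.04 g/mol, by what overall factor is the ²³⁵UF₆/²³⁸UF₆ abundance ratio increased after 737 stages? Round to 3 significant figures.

Overall factor = α^737 with α = √(352.04/349.03), i.e. (352.04/349.03)^(737/2).
= 1.00862^(737/2) = 23.7.

23.7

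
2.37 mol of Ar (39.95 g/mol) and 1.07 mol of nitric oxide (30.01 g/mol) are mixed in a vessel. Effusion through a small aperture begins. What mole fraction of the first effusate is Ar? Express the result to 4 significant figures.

0.6575

Effusion rate of each component ∝ n_i/√M_i (partial pressure × 1/√M).
x_Ar(eff) = (n_Ar/√M_Ar) / (n_Ar/√M_Ar + n_NO/√M_NO)
= (2.37/√39.95) / (2.37/√39.95 + 1.07/√30.01) = 0.3750/(0.3750 + 0.1953) = 0.6575.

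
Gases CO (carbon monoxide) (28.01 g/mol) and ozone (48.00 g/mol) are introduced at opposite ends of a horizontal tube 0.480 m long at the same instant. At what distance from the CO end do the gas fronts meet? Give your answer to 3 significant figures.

In equal time, each gas travels a distance ∝ its rate ∝ 1/√M, so d_CO/d_O₃ = √(M_O₃/M_CO) = √(48.00/28.01) = 1.309.
With d_CO + d_O₃ = 0.480 m, d_O₃ = 0.480/(1 + 1.309) = 0.2079 m.
d_CO = 0.480 − 0.2079 = 0.272 m.

0.272 m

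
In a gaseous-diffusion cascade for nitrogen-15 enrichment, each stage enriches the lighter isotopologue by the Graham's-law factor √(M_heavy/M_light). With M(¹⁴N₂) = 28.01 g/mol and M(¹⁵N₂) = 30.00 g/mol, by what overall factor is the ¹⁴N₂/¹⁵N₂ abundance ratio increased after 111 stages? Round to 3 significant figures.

The single-stage factor is √(M_heavy/M_light), so 111 stages give [√(30.00/28.01)]^111 = (30.00/28.01)^(111/2).
= 1.07105^(111/2) = 45.1.

45.1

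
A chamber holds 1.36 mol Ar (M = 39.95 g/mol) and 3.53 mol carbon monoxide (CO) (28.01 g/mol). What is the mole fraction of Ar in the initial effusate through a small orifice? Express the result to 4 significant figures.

Each component's effusion rate ∝ (its partial pressure)·(1/√M) ∝ n_i/√M_i.
x_Ar(eff) = (n_Ar/√M_Ar) / (n_Ar/√M_Ar + n_CO/√M_CO)
= (1.36/√39.95) / (1.36/√39.95 + 3.53/√28.01) = 0.2152/(0.2152 + 0.6670) = 0.2439.

0.2439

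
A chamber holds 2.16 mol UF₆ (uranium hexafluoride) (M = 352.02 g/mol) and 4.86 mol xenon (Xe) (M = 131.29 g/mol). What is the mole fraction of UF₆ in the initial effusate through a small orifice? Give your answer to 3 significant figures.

0.213

Effusion rate of each component ∝ n_i/√M_i (partial pressure × 1/√M).
So x_UF₆ in the escaping gas = (n_UF₆/√M_UF₆) / Σ(n_i/√M_i)
= (2.16/√352.02) / (2.16/√352.02 + 4.86/√131.29) = 0.1151/(0.1151 + 0.4242) = 0.213.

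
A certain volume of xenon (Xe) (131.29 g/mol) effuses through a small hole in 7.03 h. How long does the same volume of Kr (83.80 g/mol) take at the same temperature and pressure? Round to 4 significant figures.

5.616 h

By Graham's law, t_Kr/t_Xe = √(M_Kr/M_Xe) = √(83.80/131.29) = √0.6383 = 0.7989.
So the time for Kr is 7.03 × 0.7989 = 5.616 h.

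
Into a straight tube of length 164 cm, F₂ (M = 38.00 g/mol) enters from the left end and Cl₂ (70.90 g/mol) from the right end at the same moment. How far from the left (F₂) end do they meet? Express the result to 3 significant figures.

The fronts meet when d_F₂ + d_Cl₂ = L with d_F₂/d_Cl₂ = √(M_Cl₂/M_F₂) (Graham's law). Here √(M_Cl₂/M_F₂) = √(70.90/38.00) = 1.366.
With d_F₂ + d_Cl₂ = 164 cm, d_Cl₂ = 164/(1 + 1.366) = 69.32 cm.
d_F₂ = 164 − 69.32 = 94.7 cm.

94.7 cm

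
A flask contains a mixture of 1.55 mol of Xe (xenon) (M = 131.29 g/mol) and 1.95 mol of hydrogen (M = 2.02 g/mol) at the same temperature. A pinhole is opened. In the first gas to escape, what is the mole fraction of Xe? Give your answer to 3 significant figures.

0.0897

The effusion rate of species i is ∝ p_i/√M_i ∝ n_i/√M_i.
x_Xe(eff) = (n_Xe/√M_Xe) / (n_Xe/√M_Xe + n_H₂/√M_H₂)
= (1.55/√131.29) / (1.55/√131.29 + 1.95/√2.02) = 0.1353/(0.1353 + 1.372) = 0.0897.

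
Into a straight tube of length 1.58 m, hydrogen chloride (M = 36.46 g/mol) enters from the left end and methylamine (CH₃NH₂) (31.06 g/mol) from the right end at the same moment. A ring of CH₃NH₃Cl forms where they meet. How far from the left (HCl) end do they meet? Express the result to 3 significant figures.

Distances travelled in equal time are proportional to diffusion rates, so d_HCl/d_CH₃NH₂ = √(M_CH₃NH₂/M_HCl) = √(31.06/36.46) = 0.9230.
With d_HCl + d_CH₃NH₂ = 1.58 m, d_CH₃NH₂ = 1.58/(1 + 0.9230) = 0.8216 m.
d_HCl = 1.58 − 0.8216 = 0.758 m.

0.758 m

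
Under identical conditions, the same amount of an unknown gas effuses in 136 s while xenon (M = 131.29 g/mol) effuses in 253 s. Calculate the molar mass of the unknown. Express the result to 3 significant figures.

From Graham's law, t_X/t_Xe = √(M_X/M_Xe).
136/253 = 0.5375 = √(M_X/131.29)
M_X = 131.29 × 0.5375² = 131.29 × 0.2890 = 37.9 g/mol

37.9 g/mol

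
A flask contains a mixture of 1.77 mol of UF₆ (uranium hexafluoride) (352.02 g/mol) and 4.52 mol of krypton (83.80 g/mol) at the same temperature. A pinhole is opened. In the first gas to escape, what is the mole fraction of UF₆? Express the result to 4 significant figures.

Rate_i ∝ x_i/√M_i (Graham's law weighted by mole fraction), so the effusate composition follows n_i/√M_i.
x_UF₆(eff) = (n_UF₆/√M_UF₆) / (n_UF₆/√M_UF₆ + n_Kr/√M_Kr)
= (1.77/√352.02) / (1.77/√352.02 + 4.52/√83.80) = 0.09434/(0.09434 + 0.4938) = 0.1604.

0.1604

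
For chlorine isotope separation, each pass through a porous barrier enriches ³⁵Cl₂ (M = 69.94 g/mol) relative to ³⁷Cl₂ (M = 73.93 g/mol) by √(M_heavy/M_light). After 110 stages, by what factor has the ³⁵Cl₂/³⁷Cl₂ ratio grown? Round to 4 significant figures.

21.15

Overall factor = α^110 with α = √(73.93/69.94), i.e. (73.93/69.94)^(110/2).
= 1.05705^55 = 21.15.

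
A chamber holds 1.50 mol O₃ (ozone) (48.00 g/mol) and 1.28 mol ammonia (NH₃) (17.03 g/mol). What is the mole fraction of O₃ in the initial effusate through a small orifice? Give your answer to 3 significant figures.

Rate_i ∝ x_i/√M_i (Graham's law weighted by mole fraction), so the effusate composition follows n_i/√M_i.
x_O₃(eff) = (n_O₃/√M_O₃) / (n_O₃/√M_O₃ + n_NH₃/√M_NH₃)
= (1.50/√48.00) / (1.50/√48.00 + 1.28/√17.03) = 0.2165/(0.2165 + 0.3102) = 0.411.

0.411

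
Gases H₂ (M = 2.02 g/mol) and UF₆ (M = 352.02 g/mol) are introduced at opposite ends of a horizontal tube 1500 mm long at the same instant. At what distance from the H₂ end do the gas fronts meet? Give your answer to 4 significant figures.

1394 mm

Graham's law gives d_H₂/d_UF₆ = rate_H₂/rate_UF₆ = √(M_UF₆/M_H₂) = √(352.02/2.02) = 13.20.
With d_H₂ + d_UF₆ = 1500 mm, d_UF₆ = 1500/(1 + 13.20) = 105.6 mm.
d_H₂ = 1500 − 105.6 = 1394 mm.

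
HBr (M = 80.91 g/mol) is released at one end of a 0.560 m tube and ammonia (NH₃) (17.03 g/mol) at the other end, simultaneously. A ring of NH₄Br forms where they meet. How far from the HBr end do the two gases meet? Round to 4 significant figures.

0.1761 m

In equal time, each gas travels a distance ∝ its rate ∝ 1/√M, so d_HBr/d_NH₃ = √(M_NH₃/M_HBr) = √(17.03/80.91) = 0.4588.
With d_HBr + d_NH₃ = 0.560 m, d_NH₃ = 0.560/(1 + 0.4588) = 0.3839 m.
d_HBr = 0.560 − 0.3839 = 0.1761 m.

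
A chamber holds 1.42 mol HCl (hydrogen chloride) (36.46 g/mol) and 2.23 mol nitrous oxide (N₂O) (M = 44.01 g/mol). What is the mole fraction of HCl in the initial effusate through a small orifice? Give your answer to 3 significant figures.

0.412

Rate_i ∝ x_i/√M_i (Graham's law weighted by mole fraction), so the effusate composition follows n_i/√M_i.
x_HCl(eff) = (n_HCl/√M_HCl) / (n_HCl/√M_HCl + n_N₂O/√M_N₂O)
= (1.42/√36.46) / (1.42/√36.46 + 2.23/√44.01) = 0.2352/(0.2352 + 0.3361) = 0.412.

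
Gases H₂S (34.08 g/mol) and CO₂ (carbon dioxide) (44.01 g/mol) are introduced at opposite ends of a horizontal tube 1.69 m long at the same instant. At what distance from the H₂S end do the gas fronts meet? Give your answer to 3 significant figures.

0.899 m

In equal time, each gas travels a distance ∝ its rate ∝ 1/√M, so d_H₂S/d_CO₂ = √(M_CO₂/M_H₂S) = √(44.01/34.08) = 1.136.
With d_H₂S + d_CO₂ = 1.69 m, d_CO₂ = 1.69/(1 + 1.136) = 0.7911 m.
d_H₂S = 1.69 − 0.7911 = 0.899 m.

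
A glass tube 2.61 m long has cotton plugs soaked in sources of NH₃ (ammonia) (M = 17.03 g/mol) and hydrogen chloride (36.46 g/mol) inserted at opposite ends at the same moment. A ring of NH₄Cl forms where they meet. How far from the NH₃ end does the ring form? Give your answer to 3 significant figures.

1.55 m

Graham's law gives d_NH₃/d_HCl = rate_NH₃/rate_HCl = √(M_HCl/M_NH₃) = √(36.46/17.03) = 1.463.
With d_NH₃ + d_HCl = 2.61 m, d_HCl = 2.61/(1 + 1.463) = 1.060 m.
d_NH₃ = 2.61 − 1.060 = 1.55 m.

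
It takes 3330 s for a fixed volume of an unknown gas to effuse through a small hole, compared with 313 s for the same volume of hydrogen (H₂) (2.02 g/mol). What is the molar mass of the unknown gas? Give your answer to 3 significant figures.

From Graham's law, t_X/t_H₂ = √(M_X/M_H₂).
3330/313 = 10.64 = √(M_X/2.02)
M_X = 2.02 × 10.64² = 2.02 × 113.2 = 229 g/mol

229 g/mol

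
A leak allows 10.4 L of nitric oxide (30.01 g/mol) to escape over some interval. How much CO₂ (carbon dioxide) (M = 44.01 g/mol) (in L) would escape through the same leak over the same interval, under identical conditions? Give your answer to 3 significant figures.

8.59 L

From Graham's law, rate_CO₂/rate_NO = √(M_NO/M_CO₂) = √(30.01/44.01) = √0.6819 = 0.8258.
So the volume for CO₂ is 10.4 × 0.8258 = 8.59 L.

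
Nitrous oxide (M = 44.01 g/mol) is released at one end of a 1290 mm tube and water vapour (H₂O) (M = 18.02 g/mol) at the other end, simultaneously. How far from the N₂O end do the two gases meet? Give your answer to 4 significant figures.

503.4 mm

Distances travelled in equal time are proportional to diffusion rates, so d_N₂O/d_H₂O = √(M_H₂O/M_N₂O) = √(18.02/44.01) = 0.6399.
With d_N₂O + d_H₂O = 1290 mm, d_H₂O = 1290/(1 + 0.6399) = 786.6 mm.
d_N₂O = 1290 − 786.6 = 503.4 mm.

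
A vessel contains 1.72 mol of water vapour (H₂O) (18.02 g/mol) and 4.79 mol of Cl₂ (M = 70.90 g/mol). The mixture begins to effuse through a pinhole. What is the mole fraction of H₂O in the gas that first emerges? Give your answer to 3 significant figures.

Rate_i ∝ x_i/√M_i (Graham's law weighted by mole fraction), so the effusate composition follows n_i/√M_i.
x_H₂O(eff) = (n_H₂O/√M_H₂O) / (n_H₂O/√M_H₂O + n_Cl₂/√M_Cl₂)
= (1.72/√18.02) / (1.72/√18.02 + 4.79/√70.90) = 0.4052/(0.4052 + 0.5689) = 0.416.

0.416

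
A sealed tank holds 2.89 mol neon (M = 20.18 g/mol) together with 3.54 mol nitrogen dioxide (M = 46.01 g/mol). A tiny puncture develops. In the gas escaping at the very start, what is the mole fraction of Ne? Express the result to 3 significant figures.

0.552

Effusion rate of each component ∝ n_i/√M_i (partial pressure × 1/√M).
Mole fraction of Ne in the effusate = (n_Ne/√M_Ne) / (n_Ne/√M_Ne + n_NO₂/√M_NO₂)
= (2.89/√20.18) / (2.89/√20.18 + 3.54/√46.01) = 0.6433/(0.6433 + 0.5219) = 0.552.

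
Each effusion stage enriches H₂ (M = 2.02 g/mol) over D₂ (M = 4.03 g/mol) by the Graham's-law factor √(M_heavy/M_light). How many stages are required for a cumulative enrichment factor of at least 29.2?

Single-stage factor α = √(4.03/2.02), so ln α = ½ ln(1.99505) = 0.3453.
Need α^N ≥ 29.2 ⇒ N ≥ ln(29.2) / ln α = 3.374 / 0.3453 = 9.77.
Rounding up, N = 10 stages.

10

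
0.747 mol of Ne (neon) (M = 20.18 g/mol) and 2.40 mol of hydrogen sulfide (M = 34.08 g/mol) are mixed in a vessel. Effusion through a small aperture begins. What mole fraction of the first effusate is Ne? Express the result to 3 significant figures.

0.288

The effusion rate of species i is ∝ p_i/√M_i ∝ n_i/√M_i.
So x_Ne in the escaping gas = (n_Ne/√M_Ne) / Σ(n_i/√M_i)
= (0.747/√20.18) / (0.747/√20.18 + 2.40/√34.08) = 0.1663/(0.1663 + 0.4111) = 0.288.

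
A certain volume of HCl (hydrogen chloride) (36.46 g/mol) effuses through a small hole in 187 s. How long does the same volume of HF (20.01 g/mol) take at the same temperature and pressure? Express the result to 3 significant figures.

Using Graham's law: t_HF/t_HCl = √(M_HF/M_HCl) = √(20.01/36.46) = √0.5488 = 0.7408.
So the time for HF is 187 × 0.7408 = 139 s.

139 s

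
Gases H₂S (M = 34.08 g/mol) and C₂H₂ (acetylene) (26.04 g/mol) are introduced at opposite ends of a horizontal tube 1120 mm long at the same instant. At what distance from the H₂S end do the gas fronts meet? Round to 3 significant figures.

522 mm

In equal time, each gas travels a distance ∝ its rate ∝ 1/√M, so d_H₂S/d_C₂H₂ = √(M_C₂H₂/M_H₂S) = √(26.04/34.08) = 0.8741.
With d_H₂S + d_C₂H₂ = 1120 mm, d_C₂H₂ = 1120/(1 + 0.8741) = 597.6 mm.
d_H₂S = 1120 − 597.6 = 522 mm.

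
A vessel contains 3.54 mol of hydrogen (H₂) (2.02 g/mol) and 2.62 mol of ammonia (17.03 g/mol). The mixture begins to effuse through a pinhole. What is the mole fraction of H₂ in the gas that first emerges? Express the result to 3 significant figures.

Each component's effusion rate ∝ (its partial pressure)·(1/√M) ∝ n_i/√M_i.
Mole fraction of H₂ in the effusate = (n_H₂/√M_H₂) / (n_H₂/√M_H₂ + n_NH₃/√M_NH₃)
= (3.54/√2.02) / (3.54/√2.02 + 2.62/√17.03) = 2.491/(2.491 + 0.6349) = 0.797.

0.797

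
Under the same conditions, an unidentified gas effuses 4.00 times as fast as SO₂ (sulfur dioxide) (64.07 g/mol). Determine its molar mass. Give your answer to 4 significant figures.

From Graham's law, rate_X/rate_SO₂ = √(M_SO₂/M_X).
4.00 = √(64.07/M_X)
M_X = 64.07 / 4.00² = 64.07 / 16.00 = 4.004 g/mol

4.004 g/mol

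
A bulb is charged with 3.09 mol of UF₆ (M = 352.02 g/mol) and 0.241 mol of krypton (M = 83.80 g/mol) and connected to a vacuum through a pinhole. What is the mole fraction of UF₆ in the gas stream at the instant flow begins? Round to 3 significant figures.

Effusion rate of each component ∝ n_i/√M_i (partial pressure × 1/√M).
So x_UF₆ in the escaping gas = (n_UF₆/√M_UF₆) / Σ(n_i/√M_i)
= (3.09/√352.02) / (3.09/√352.02 + 0.241/√83.80) = 0.1647/(0.1647 + 0.02633) = 0.862.

0.862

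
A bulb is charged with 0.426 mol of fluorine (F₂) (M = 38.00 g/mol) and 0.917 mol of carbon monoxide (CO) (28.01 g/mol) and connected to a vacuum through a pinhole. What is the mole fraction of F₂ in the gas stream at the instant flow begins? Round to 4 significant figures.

The effusion rate of species i is ∝ p_i/√M_i ∝ n_i/√M_i.
x_F₂(eff) = (n_F₂/√M_F₂) / (n_F₂/√M_F₂ + n_CO/√M_CO)
= (0.426/√38.00) / (0.426/√38.00 + 0.917/√28.01) = 0.06911/(0.06911 + 0.1733) = 0.2851.

0.2851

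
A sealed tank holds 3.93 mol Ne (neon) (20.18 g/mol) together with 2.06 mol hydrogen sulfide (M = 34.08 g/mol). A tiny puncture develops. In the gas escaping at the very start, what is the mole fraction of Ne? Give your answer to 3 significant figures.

0.713

Effusion rate of each component ∝ n_i/√M_i (partial pressure × 1/√M).
Mole fraction of Ne in the effusate = (n_Ne/√M_Ne) / (n_Ne/√M_Ne + n_H₂S/√M_H₂S)
= (3.93/√20.18) / (3.93/√20.18 + 2.06/√34.08) = 0.8748/(0.8748 + 0.3529) = 0.713.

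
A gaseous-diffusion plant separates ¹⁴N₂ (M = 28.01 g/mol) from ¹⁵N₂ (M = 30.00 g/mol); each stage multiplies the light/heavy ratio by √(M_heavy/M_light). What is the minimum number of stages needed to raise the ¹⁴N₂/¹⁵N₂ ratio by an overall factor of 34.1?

103

Per stage α = (30.00/28.01)^(1/2) = 1.07105^0.5, giving ln α = 0.03432.
Need α^N ≥ 34.1 ⇒ N ≥ ln(34.1) / ln α = 3.529 / 0.03432 = 102.84.
Minimum whole number of stages: N = 103.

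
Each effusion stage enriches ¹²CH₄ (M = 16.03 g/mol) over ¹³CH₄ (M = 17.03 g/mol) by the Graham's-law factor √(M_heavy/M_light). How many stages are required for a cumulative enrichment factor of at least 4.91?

Single-stage factor α = √(17.03/16.03), so ln α = ½ ln(1.06238) = 0.03026.
Need α^N ≥ 4.91 ⇒ N ≥ ln(4.91) / ln α = 1.591 / 0.03026 = 52.59.
Minimum whole number of stages: N = 53.

53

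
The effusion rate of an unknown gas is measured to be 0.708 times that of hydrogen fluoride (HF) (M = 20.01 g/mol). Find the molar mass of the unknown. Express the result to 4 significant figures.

Since effusion rate ∝ 1/√M, rate_X/rate_HF = √(M_HF/M_X).
0.708 = √(20.01/M_X)
M_X = 20.01 / 0.708² = 20.01 / 0.5013 = 39.92 g/mol

39.92 g/mol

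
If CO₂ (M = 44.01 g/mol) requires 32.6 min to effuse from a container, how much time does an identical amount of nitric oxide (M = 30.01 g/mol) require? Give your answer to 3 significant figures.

Graham's law gives t_NO/t_CO₂ = √(M_NO/M_CO₂) = √(30.01/44.01) = √0.6819 = 0.8258.
So the time for NO is 32.6 × 0.8258 = 26.9 min.

26.9 min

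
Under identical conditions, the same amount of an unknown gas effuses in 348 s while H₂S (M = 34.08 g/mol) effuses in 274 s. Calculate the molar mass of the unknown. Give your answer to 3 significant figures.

Using Graham's law: t_X/t_H₂S = √(M_X/M_H₂S).
348/274 = 1.270 = √(M_X/34.08)
M_X = 34.08 × 1.270² = 34.08 × 1.613 = 55.0 g/mol

55.0 g/mol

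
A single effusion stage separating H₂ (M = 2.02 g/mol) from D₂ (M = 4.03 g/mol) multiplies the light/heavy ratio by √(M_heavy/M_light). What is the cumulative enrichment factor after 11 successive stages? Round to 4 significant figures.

44.64

Each stage multiplies the ratio by α = √(4.03/2.02), so after 11 stages the overall factor is α^11 = (4.03/2.02)^(11/2).
= 1.99505^(11/2) = 44.64.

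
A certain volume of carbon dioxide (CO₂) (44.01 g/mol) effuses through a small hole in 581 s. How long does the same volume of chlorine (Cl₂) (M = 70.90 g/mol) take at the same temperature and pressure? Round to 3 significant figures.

737 s

By Graham's law, t_Cl₂/t_CO₂ = √(M_Cl₂/M_CO₂) = √(70.90/44.01) = √1.611 = 1.269.
So the time for Cl₂ is 581 × 1.269 = 737 s.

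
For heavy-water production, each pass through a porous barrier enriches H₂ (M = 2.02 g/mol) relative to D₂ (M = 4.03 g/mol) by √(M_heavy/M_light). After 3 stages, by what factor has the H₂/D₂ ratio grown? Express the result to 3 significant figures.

2.82

The single-stage factor is √(M_heavy/M_light), so 3 stages give [√(4.03/2.02)]^3 = (4.03/2.02)^(3/2).
= 1.99505^(3/2) = 2.82.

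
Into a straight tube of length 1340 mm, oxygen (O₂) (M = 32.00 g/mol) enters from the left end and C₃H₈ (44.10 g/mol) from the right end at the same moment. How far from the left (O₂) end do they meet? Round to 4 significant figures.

In equal time, each gas travels a distance ∝ its rate ∝ 1/√M, so d_O₂/d_C₃H₈ = √(M_C₃H₈/M_O₂) = √(44.10/32.00) = 1.174.
With d_O₂ + d_C₃H₈ = 1340 mm, d_C₃H₈ = 1340/(1 + 1.174) = 616.4 mm.
d_O₂ = 1340 − 616.4 = 723.6 mm.

723.6 mm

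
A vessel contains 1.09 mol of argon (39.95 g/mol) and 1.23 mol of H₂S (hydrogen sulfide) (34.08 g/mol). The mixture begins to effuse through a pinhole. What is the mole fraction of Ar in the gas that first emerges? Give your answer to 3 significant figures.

0.450

Each component's effusion rate ∝ (its partial pressure)·(1/√M) ∝ n_i/√M_i.
So x_Ar in the escaping gas = (n_Ar/√M_Ar) / Σ(n_i/√M_i)
= (1.09/√39.95) / (1.09/√39.95 + 1.23/√34.08) = 0.1725/(0.1725 + 0.2107) = 0.450.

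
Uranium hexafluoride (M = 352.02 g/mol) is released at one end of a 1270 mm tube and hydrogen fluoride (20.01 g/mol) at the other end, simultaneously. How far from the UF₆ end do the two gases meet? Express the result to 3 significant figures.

The fronts meet when d_UF₆ + d_HF = L with d_UF₆/d_HF = √(M_HF/M_UF₆) (Graham's law). Here √(M_HF/M_UF₆) = √(20.01/352.02) = 0.2384.
With d_UF₆ + d_HF = 1270 mm, d_HF = 1270/(1 + 0.2384) = 1026 mm.
d_UF₆ = 1270 − 1026 = 244 mm.

244 mm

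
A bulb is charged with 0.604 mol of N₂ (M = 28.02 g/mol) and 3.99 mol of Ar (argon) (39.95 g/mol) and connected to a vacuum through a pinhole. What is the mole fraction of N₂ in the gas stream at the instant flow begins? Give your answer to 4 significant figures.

The effusion rate of species i is ∝ p_i/√M_i ∝ n_i/√M_i.
So x_N₂ in the escaping gas = (n_N₂/√M_N₂) / Σ(n_i/√M_i)
= (0.604/√28.02) / (0.604/√28.02 + 3.99/√39.95) = 0.1141/(0.1141 + 0.6313) = 0.1531.

0.1531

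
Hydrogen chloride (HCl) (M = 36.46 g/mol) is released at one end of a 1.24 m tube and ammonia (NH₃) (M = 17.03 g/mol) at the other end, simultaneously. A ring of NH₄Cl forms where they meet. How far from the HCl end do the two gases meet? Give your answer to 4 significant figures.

Distances travelled in equal time are proportional to diffusion rates, so d_HCl/d_NH₃ = √(M_NH₃/M_HCl) = √(17.03/36.46) = 0.6834.
With d_HCl + d_NH₃ = 1.24 m, d_NH₃ = 1.24/(1 + 0.6834) = 0.7366 m.
d_HCl = 1.24 − 0.7366 = 0.5034 m.

0.5034 m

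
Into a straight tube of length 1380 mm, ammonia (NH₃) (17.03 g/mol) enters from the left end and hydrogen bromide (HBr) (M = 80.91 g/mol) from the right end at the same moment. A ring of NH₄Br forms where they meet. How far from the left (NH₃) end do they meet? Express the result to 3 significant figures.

946 mm

Distances travelled in equal time are proportional to diffusion rates, so d_NH₃/d_HBr = √(M_HBr/M_NH₃) = √(80.91/17.03) = 2.180.
With d_NH₃ + d_HBr = 1380 mm, d_HBr = 1380/(1 + 2.180) = 434.0 mm.
d_NH₃ = 1380 − 434.0 = 946 mm.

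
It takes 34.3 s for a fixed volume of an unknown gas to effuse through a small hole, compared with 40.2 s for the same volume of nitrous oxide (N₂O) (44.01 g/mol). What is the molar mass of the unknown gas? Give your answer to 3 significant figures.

From Graham's law, t_X/t_N₂O = √(M_X/M_N₂O).
34.3/40.2 = 0.8532 = √(M_X/44.01)
M_X = 44.01 × 0.8532² = 44.01 × 0.7280 = 32.0 g/mol

32.0 g/mol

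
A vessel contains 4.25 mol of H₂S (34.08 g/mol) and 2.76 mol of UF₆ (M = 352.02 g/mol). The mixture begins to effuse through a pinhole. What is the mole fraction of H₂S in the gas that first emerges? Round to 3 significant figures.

Effusion rate of each component ∝ n_i/√M_i (partial pressure × 1/√M).
x_H₂S(eff) = (n_H₂S/√M_H₂S) / (n_H₂S/√M_H₂S + n_UF₆/√M_UF₆)
= (4.25/√34.08) / (4.25/√34.08 + 2.76/√352.02) = 0.7280/(0.7280 + 0.1471) = 0.832.

0.832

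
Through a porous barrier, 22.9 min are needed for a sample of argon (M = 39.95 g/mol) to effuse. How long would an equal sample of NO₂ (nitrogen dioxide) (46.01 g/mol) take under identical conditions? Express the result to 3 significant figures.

Graham's law gives t_NO₂/t_Ar = √(M_NO₂/M_Ar) = √(46.01/39.95) = √1.152 = 1.073.
So the time for NO₂ is 22.9 × 1.073 = 24.6 min.

24.6 min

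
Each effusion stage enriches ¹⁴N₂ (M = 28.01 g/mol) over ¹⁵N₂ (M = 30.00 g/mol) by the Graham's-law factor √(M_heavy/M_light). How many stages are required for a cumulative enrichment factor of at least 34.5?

104

With α = √(30.00/28.01) per stage, ln α = ½ ln(1.07105) = 0.03432.
Need α^N ≥ 34.5 ⇒ N ≥ ln(34.5) / ln α = 3.541 / 0.03432 = 103.18.
Rounding up, N = 104 stages.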